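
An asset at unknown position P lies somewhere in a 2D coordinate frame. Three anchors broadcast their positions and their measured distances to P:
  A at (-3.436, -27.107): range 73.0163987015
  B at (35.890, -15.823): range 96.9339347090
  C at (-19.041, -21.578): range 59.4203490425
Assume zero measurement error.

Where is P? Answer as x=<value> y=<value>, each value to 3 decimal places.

eq1: (x + 3.436)² + (y + 27.107)² = 73.0163987015²
eq2: (x − 35.890)² + (y + 15.823)² = 96.9339347090²
eq3: (x + 19.041)² + (y + 21.578)² = 59.4203490425²
eq2−eq1, eq2−eq3 (x²,y² cancel):
  -78.652·x − 22.568·y = 3272.929335
  -109.862·x − 11.510·y = 5155.120154
det = -78.652·-11.510 − -22.568·-109.862 = -1574.081096
x = (3272.929335·-11.510 − -22.568·5155.120154) / -1574.081096 = -49.977943
y = (-78.652·5155.120154 − 3272.929335·-109.862) / -1574.081096 = 29.153484

x=-49.978 y=29.153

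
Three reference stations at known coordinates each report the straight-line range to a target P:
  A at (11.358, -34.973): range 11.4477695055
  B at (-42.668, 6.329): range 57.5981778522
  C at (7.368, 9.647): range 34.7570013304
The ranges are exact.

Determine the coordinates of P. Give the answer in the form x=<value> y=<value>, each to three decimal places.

eq1: (x − 11.358)² + (y + 34.973)² = 11.4477695055²
eq2: (x + 42.668)² + (y − 6.329)² = 57.5981778522²
eq3: (x − 7.368)² + (y − 9.647)² = 34.7570013304²
eq1−eq3, eq1−eq2 (x²,y² cancel):
  -7.980·x + 89.240·y = -2281.760575
  -108.052·x + 82.604·y = -2677.999093
det = -7.980·82.604 − 89.240·-108.052 = 8983.380560
x = (-2281.760575·82.604 − 89.240·-2677.999093) / 8983.380560 = 5.621724
y = (-7.980·-2677.999093 − -2281.760575·-108.052) / 8983.380560 = -25.066105

x=5.622 y=-25.066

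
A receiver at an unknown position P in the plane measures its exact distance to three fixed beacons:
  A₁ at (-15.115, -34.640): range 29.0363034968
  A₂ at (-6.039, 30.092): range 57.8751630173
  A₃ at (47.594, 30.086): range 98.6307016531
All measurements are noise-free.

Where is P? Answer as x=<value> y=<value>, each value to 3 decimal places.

x=-38.692 y=-17.692

eq1: (x + 15.115)² + (y + 34.640)² = 29.0363034968²
eq2: (x + 6.039)² + (y − 30.092)² = 57.8751630173²
eq3: (x − 47.594)² + (y − 30.086)² = 98.6307016531²
eq1−eq2, eq1−eq3 (x²,y² cancel):
  18.152·x + 129.464·y = -2992.822414
  125.418·x + 129.452·y = -7142.944981
det = 18.152·129.452 − 129.464·125.418 = -13887.303248
x = (-2992.822414·129.452 − 129.464·-7142.944981) / -13887.303248 = -38.691989
y = (18.152·-7142.944981 − -2992.822414·125.418) / -13887.303248 = -17.692064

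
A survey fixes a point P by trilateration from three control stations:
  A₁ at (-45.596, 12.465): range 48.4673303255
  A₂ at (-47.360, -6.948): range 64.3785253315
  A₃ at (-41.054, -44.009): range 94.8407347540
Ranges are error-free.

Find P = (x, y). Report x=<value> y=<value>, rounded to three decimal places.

eq1: (x + 45.596)² + (y − 12.465)² = 48.4673303255²
eq2: (x + 47.360)² + (y + 6.948)² = 64.3785253315²
eq3: (x + 41.054)² + (y + 44.009)² = 94.8407347540²
eq2−eq1, eq2−eq3 (x²,y² cancel):
  3.528·x + 38.826·y = 1738.639552
  12.612·x − 74.122·y = -3519.191752
det = 3.528·-74.122 − 38.826·12.612 = -751.175928
x = (1738.639552·-74.122 − 38.826·-3519.191752) / -751.175928 = -10.336724
y = (3.528·-3519.191752 − 1738.639552·12.612) / -751.175928 = 45.719557

x=-10.337 y=45.720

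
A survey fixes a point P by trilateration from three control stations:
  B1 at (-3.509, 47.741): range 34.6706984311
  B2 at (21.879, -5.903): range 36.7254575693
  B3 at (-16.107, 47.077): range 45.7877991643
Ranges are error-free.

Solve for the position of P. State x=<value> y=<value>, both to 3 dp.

x=26.582 y=30.520

eq1: (x + 3.509)² + (y − 47.741)² = 34.6706984311²
eq2: (x − 21.879)² + (y + 5.903)² = 36.7254575693²
eq3: (x + 16.107)² + (y − 47.077)² = 45.7877991643²
eq2−eq1, eq2−eq3 (x²,y² cancel):
  -50.776·x + 107.288·y = 1924.682016
  -75.972·x + 105.960·y = 1214.380009
det = -50.776·105.960 − 107.288·-75.972 = 2770.658976
x = (1924.682016·105.960 − 107.288·1214.380009) / 2770.658976 = 26.582450
y = (-50.776·1214.380009 − 1924.682016·-75.972) / 2770.658976 = 30.520026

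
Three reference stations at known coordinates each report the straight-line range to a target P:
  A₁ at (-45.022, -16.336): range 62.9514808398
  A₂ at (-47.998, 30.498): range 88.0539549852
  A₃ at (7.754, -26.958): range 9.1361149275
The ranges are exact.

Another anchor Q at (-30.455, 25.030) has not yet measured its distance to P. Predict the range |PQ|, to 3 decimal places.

71.911

eq1: (x + 45.022)² + (y + 16.336)² = 62.9514808398²
eq2: (x + 47.998)² + (y − 30.498)² = 88.0539549852²
eq3: (x − 7.754)² + (y + 26.958)² = 9.1361149275²
eq2−eq1, eq2−eq3 (x²,y² cancel):
  5.952·x − 93.668·y = 2850.519421
  111.504·x − 114.912·y = 5222.952665
det = 5.952·-114.912 − -93.668·111.504 = 9760.400448
x = (2850.519421·-114.912 − -93.668·5222.952665) / 9760.400448 = 16.563321
y = (5.952·5222.952665 − 2850.519421·111.504) / 9760.400448 = -29.379666
|P − Q| = √((16.563321 − -30.455)² + (-29.379666 − 25.030)²) = 71.910599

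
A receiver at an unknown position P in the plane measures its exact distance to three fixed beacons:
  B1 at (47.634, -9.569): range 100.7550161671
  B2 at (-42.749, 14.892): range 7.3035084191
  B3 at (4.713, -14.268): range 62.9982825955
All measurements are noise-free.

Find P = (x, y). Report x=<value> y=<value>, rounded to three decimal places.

x=-49.168 y=18.375

eq1: (x − 47.634)² + (y + 9.569)² = 100.7550161671²
eq2: (x + 42.749)² + (y − 14.892)² = 7.3035084191²
eq3: (x − 4.713)² + (y + 14.268)² = 62.9982825955²
eq3−eq1, eq3−eq2 (x²,y² cancel):
  85.842·x + 9.398·y = -4048.014149
  -94.924·x + 58.320·y = 5738.902847
det = 85.842·58.320 − 9.398·-94.924 = 5898.401192
x = (-4048.014149·58.320 − 9.398·5738.902847) / 5898.401192 = -49.168306
y = (85.842·5738.902847 − -4048.014149·-94.924) / 5898.401192 = 18.375353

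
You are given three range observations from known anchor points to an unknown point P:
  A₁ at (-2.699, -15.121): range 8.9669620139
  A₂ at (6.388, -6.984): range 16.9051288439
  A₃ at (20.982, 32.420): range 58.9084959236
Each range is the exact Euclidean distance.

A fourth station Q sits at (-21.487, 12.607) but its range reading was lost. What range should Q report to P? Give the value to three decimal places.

eq1: (x + 2.699)² + (y + 15.121)² = 8.9669620139²
eq2: (x − 6.388)² + (y + 6.984)² = 16.9051288439²
eq3: (x − 20.982)² + (y − 32.420)² = 58.9084959236²
eq2−eq1, eq2−eq3 (x²,y² cancel):
  -18.174·x − 16.274·y = 351.723415
  29.188·x + 78.808·y = -1782.709587
det = -18.174·78.808 − -16.274·29.188 = -957.251080
x = (351.723415·78.808 − -16.274·-1782.709587) / -957.251080 = 1.350948
y = (-18.174·-1782.709587 − 351.723415·29.188) / -957.251080 = -23.121270
|P − Q| = √((1.350948 − -21.487)² + (-23.121270 − 12.607)²) = 42.403787

42.404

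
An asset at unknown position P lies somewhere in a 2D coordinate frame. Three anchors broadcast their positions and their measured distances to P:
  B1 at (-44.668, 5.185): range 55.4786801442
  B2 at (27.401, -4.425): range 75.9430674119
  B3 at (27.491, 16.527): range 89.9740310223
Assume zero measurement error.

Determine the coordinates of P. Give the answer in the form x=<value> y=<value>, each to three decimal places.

x=-33.909 y=-49.240

eq1: (x + 44.668)² + (y − 5.185)² = 55.4786801442²
eq2: (x − 27.401)² + (y + 4.425)² = 75.9430674119²
eq3: (x − 27.491)² + (y − 16.527)² = 89.9740310223²
eq2−eq1, eq2−eq3 (x²,y² cancel):
  -144.138·x + 19.220·y = 3941.184560
  0.180·x + 41.904·y = -2069.475386
det = -144.138·41.904 − 19.220·0.180 = -6043.418352
x = (3941.184560·41.904 − 19.220·-2069.475386) / -6043.418352 = -33.909073
y = (-144.138·-2069.475386 − 3941.184560·0.180) / -6043.418352 = -49.240448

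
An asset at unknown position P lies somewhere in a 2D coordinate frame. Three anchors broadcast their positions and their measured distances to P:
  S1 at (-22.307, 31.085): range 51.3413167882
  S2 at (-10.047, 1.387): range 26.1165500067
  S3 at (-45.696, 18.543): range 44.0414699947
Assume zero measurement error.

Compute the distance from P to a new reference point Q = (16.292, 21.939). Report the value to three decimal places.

58.821

eq1: (x + 22.307)² + (y − 31.085)² = 51.3413167882²
eq2: (x + 10.047)² + (y − 1.387)² = 26.1165500067²
eq3: (x + 45.696)² + (y − 18.543)² = 44.0414699947²
eq1−eq3, eq1−eq2 (x²,y² cancel):
  -46.778·x − 25.084·y = 1664.367521
  24.520·x − 59.396·y = 592.843129
det = -46.778·-59.396 − -25.084·24.520 = 3393.485768
x = (1664.367521·-59.396 − -25.084·592.843129) / 3393.485768 = -24.749152
y = (-46.778·592.843129 − 1664.367521·24.520) / 3393.485768 = -20.198201
|P − Q| = √((-24.749152 − 16.292)² + (-20.198201 − 21.939)²) = 58.821084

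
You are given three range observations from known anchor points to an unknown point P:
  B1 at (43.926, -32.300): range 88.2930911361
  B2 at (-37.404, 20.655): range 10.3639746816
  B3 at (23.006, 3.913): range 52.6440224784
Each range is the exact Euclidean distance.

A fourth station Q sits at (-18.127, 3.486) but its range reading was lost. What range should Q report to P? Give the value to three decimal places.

eq1: (x − 43.926)² + (y + 32.300)² = 88.2930911361²
eq2: (x + 37.404)² + (y − 20.655)² = 10.3639746816²
eq3: (x − 23.006)² + (y − 3.913)² = 52.6440224784²
eq3−eq1, eq3−eq2 (x²,y² cancel):
  41.840·x − 72.426·y = -2596.080969
  -120.820·x + 33.484·y = 3945.081768
det = 41.840·33.484 − -72.426·-120.820 = -7349.538760
x = (-2596.080969·33.484 − -72.426·3945.081768) / -7349.538760 = -27.049224
y = (41.840·3945.081768 − -2596.080969·-120.820) / -7349.538760 = 20.218450
|P − Q| = √((-27.049224 − -18.127)² + (20.218450 − 3.486)²) = 18.962620

18.963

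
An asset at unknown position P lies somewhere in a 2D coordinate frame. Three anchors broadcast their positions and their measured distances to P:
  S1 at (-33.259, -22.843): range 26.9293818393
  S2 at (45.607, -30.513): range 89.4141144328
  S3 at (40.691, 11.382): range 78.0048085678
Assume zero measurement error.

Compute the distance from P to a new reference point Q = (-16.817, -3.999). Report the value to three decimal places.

21.600

eq1: (x + 33.259)² + (y + 22.843)² = 26.9293818393²
eq2: (x − 45.607)² + (y + 30.513)² = 89.4141144328²
eq3: (x − 40.691)² + (y − 11.382)² = 78.0048085678²
eq3−eq1, eq3−eq2 (x²,y² cancel):
  -147.900·x − 68.450·y = 5202.214878
  9.832·x − 83.790·y = -684.399487
det = -147.900·-83.790 − -68.450·9.832 = 13065.541400
x = (5202.214878·-83.790 − -68.450·-684.399487) / 13065.541400 = -36.947625
y = (-147.900·-684.399487 − 5202.214878·9.832) / 13065.541400 = 3.832563
|P − Q| = √((-36.947625 − -16.817)² + (3.832563 − -3.999)²) = 21.600358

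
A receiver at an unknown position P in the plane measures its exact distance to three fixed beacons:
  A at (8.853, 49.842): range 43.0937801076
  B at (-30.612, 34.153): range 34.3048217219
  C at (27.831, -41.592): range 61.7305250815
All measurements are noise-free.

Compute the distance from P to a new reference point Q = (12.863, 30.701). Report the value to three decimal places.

eq1: (x − 8.853)² + (y − 49.842)² = 43.0937801076²
eq2: (x + 30.612)² + (y − 34.153)² = 34.3048217219²
eq3: (x − 27.831)² + (y + 41.592)² = 61.7305250815²
eq1−eq3, eq1−eq2 (x²,y² cancel):
  37.956·x − 182.868·y = -2011.725391
  -78.930·x − 31.378·y = 221.174471
det = 37.956·-31.378 − -182.868·-78.930 = -15624.754608
x = (-2011.725391·-31.378 − -182.868·221.174471) / -15624.754608 = -6.628562
y = (37.956·221.174471 − -2011.725391·-78.930) / -15624.754608 = 9.625149
|P − Q| = √((-6.628562 − 12.863)² + (9.625149 − 30.701)²) = 28.707360

28.707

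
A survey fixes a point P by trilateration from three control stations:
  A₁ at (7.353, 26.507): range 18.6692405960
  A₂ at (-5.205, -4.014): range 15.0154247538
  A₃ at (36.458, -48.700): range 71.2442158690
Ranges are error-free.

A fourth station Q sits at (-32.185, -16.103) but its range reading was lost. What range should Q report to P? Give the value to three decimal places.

39.888

eq1: (x − 7.353)² + (y − 26.507)² = 18.6692405960²
eq2: (x + 5.205)² + (y + 4.014)² = 15.0154247538²
eq3: (x − 36.458)² + (y + 48.700)² = 71.2442158690²
eq2−eq1, eq2−eq3 (x²,y² cancel):
  25.116·x + 61.042·y = 590.405873
  83.326·x − 89.372·y = -1192.603771
det = 25.116·-89.372 − 61.042·83.326 = -7331.052844
x = (590.405873·-89.372 − 61.042·-1192.603771) / -7331.052844 = -2.732645
y = (25.116·-1192.603771 − 590.405873·83.326) / -7331.052844 = 10.796484
|P − Q| = √((-2.732645 − -32.185)² + (10.796484 − -16.103)²) = 39.887635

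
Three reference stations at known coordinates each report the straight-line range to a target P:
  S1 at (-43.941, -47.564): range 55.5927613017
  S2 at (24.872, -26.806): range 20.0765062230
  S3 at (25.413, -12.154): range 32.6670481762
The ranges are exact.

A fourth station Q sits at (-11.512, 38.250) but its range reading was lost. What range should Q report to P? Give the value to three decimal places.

83.084

eq1: (x + 43.941)² + (y + 47.564)² = 55.5927613017²
eq2: (x − 24.872)² + (y + 26.806)² = 20.0765062230²
eq3: (x − 25.413)² + (y + 12.154)² = 32.6670481762²
eq3−eq2, eq3−eq1 (x²,y² cancel):
  -1.082·x − 29.304·y = 1207.707669
  -138.708·x − 70.820·y = 1376.186219
det = -1.082·-70.820 − -29.304·-138.708 = -3988.071992
x = (1207.707669·-70.820 − -29.304·1376.186219) / -3988.071992 = 11.334323
y = (-1.082·1376.186219 − 1207.707669·-138.708) / -3988.071992 = -41.631566
|P − Q| = √((11.334323 − -11.512)² + (-41.631566 − 38.250)²) = 83.084409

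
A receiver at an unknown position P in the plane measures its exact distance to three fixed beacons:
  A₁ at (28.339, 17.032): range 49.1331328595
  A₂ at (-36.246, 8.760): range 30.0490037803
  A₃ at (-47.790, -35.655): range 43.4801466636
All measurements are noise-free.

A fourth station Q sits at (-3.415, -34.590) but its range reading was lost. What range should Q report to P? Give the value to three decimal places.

26.348

eq1: (x − 28.339)² + (y − 17.032)² = 49.1331328595²
eq2: (x + 36.246)² + (y − 8.760)² = 30.0490037803²
eq3: (x + 47.790)² + (y + 35.655)² = 43.4801466636²
eq3−eq1, eq3−eq2 (x²,y² cancel):
  152.258·x + 105.374·y = -2985.516771
  23.088·x + 88.830·y = -1177.072483
det = 152.258·88.830 − 105.374·23.088 = 11092.203228
x = (-2985.516771·88.830 − 105.374·-1177.072483) / 11092.203228 = -12.727013
y = (152.258·-1177.072483 − -2985.516771·23.088) / 11092.203228 = -9.942938
|P − Q| = √((-12.727013 − -3.415)² + (-9.942938 − -34.590)²) = 26.347509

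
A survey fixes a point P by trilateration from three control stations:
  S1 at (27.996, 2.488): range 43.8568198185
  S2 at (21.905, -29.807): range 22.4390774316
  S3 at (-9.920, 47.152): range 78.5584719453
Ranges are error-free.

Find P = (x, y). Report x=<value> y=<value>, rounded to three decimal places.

x=-0.510 y=-30.841

eq1: (x − 27.996)² + (y − 2.488)² = 43.8568198185²
eq2: (x − 21.905)² + (y + 29.807)² = 22.4390774316²
eq3: (x + 9.920)² + (y − 47.152)² = 78.5584719453²
eq3−eq1, eq3−eq2 (x²,y² cancel):
  75.832·x − 89.328·y = 2716.261526
  63.650·x − 153.918·y = 4714.490088
det = 75.832·-153.918 − -89.328·63.650 = -5986.182576
x = (2716.261526·-153.918 − -89.328·4714.490088) / -5986.182576 = -0.510247
y = (75.832·4714.490088 − 2716.261526·63.650) / -5986.182576 = -30.840885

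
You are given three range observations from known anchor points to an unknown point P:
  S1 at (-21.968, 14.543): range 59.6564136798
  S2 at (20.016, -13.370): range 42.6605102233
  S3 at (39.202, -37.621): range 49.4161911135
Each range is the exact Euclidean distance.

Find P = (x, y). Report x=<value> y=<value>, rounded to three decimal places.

x=-9.818 y=-43.863

eq1: (x + 21.968)² + (y − 14.543)² = 59.6564136798²
eq2: (x − 20.016)² + (y + 13.370)² = 42.6605102233²
eq3: (x − 39.202)² + (y + 37.621)² = 49.4161911135²
eq3−eq1, eq3−eq2 (x²,y² cancel):
  -122.340·x + 104.328·y = -3374.972321
  -38.372·x + 48.502·y = -1750.698477
det = -122.340·48.502 − 104.328·-38.372 = -1930.460664
x = (-3374.972321·48.502 − 104.328·-1750.698477) / -1930.460664 = -9.818363
y = (-122.340·-1750.698477 − -3374.972321·-38.372) / -1930.460664 = -43.863113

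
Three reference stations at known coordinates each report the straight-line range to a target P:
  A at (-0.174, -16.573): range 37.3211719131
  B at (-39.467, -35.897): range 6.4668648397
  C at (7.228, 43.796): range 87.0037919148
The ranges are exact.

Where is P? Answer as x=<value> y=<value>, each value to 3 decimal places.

x=-33.694 y=-32.983

eq1: (x + 0.174)² + (y + 16.573)² = 37.3211719131²
eq2: (x + 39.467)² + (y + 35.897)² = 6.4668648397²
eq3: (x − 7.228)² + (y − 43.796)² = 87.0037919148²
eq3−eq2, eq3−eq1 (x²,y² cancel):
  -93.390·x − 159.386·y = 8403.744565
  -14.804·x − 120.738·y = 4481.150940
det = -93.390·-120.738 − -159.386·-14.804 = 8916.171476
x = (8403.744565·-120.738 − -159.386·4481.150940) / 8916.171476 = -33.693675
y = (-93.390·4481.150940 − 8403.744565·-14.804) / 8916.171476 = -32.983400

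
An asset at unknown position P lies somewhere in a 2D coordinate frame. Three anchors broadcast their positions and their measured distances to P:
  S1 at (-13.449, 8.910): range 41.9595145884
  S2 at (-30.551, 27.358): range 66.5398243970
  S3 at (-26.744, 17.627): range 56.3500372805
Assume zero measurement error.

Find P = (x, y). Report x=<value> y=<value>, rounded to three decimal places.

x=5.808 y=-28.369

eq1: (x + 13.449)² + (y − 8.910)² = 41.9595145884²
eq2: (x + 30.551)² + (y − 27.358)² = 66.5398243970²
eq3: (x + 26.744)² + (y − 17.627)² = 56.3500372805²
eq3−eq1, eq3−eq2 (x²,y² cancel):
  26.590·x − 17.434·y = 649.036873
  -7.614·x + 19.462·y = -596.350429
det = 26.590·19.462 − -17.434·-7.614 = 384.752104
x = (649.036873·19.462 − -17.434·-596.350429) / 384.752104 = 5.808369
y = (26.590·-596.350429 − 649.036873·-7.614) / 384.752104 = -28.369413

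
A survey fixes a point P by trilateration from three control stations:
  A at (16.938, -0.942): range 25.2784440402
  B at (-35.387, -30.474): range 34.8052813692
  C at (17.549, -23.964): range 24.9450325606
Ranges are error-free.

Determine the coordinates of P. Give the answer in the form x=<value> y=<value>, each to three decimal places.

x=-5.053 y=-13.408

eq1: (x − 16.938)² + (y + 0.942)² = 25.2784440402²
eq2: (x + 35.387)² + (y + 30.474)² = 34.8052813692²
eq3: (x − 17.549)² + (y + 23.964)² = 24.9450325606²
eq3−eq2, eq3−eq1 (x²,y² cancel):
  -105.872·x − 13.020·y = 709.510786
  -1.222·x + 46.044·y = -611.202573
det = -105.872·46.044 − -13.020·-1.222 = -4890.680808
x = (709.510786·46.044 − -13.020·-611.202573) / -4890.680808 = -5.052642
y = (-105.872·-611.202573 − 709.510786·-1.222) / -4890.680808 = -13.408412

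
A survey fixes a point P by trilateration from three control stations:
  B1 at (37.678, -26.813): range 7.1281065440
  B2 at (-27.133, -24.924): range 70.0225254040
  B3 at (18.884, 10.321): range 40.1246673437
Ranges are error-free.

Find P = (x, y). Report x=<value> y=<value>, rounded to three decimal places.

eq1: (x − 37.678)² + (y + 26.813)² = 7.1281065440²
eq2: (x + 27.133)² + (y + 24.924)² = 70.0225254040²
eq3: (x − 18.884)² + (y − 10.321)² = 40.1246673437²
eq1−eq3, eq1−eq2 (x²,y² cancel):
  -37.588·x + 74.268·y = -3234.619183
  -129.622·x + 3.778·y = -5633.507349
det = -37.588·3.778 − 74.268·-129.622 = 9484.759232
x = (-3234.619183·3.778 − 74.268·-5633.507349) / 9484.759232 = 42.823326
y = (-37.588·-5633.507349 − -3234.619183·-129.622) / 9484.759232 = -21.879895

x=42.823 y=-21.880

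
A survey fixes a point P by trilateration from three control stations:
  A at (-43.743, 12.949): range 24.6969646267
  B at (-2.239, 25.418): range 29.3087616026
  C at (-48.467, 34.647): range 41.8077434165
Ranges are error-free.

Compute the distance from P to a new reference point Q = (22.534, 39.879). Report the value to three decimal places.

eq1: (x + 43.743)² + (y − 12.949)² = 24.6969646267²
eq2: (x + 2.239)² + (y − 25.418)² = 29.3087616026²
eq3: (x + 48.467)² + (y − 34.647)² = 41.8077434165²
eq3−eq2, eq3−eq1 (x²,y² cancel):
  92.456·x − 18.458·y = -2009.492950
  9.448·x − 43.396·y = -330.390700
det = 92.456·-43.396 − -18.458·9.448 = -3837.829392
x = (-2009.492950·-43.396 − -18.458·-330.390700) / -3837.829392 = -21.133197
y = (92.456·-330.390700 − -2009.492950·9.448) / -3837.829392 = 3.012357
|P − Q| = √((-21.133197 − 22.534)² + (3.012357 − 39.879)²) = 57.148696

57.149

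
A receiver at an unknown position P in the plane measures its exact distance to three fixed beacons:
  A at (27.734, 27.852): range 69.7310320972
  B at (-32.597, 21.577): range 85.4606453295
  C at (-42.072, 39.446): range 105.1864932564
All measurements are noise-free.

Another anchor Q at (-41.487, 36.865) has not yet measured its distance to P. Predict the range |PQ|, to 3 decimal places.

eq1: (x − 27.734)² + (y − 27.852)² = 69.7310320972²
eq2: (x + 32.597)² + (y − 21.577)² = 85.4606453295²
eq3: (x + 42.072)² + (y − 39.446)² = 105.1864932564²
eq1−eq3, eq1−eq2 (x²,y² cancel):
  -139.612·x + 23.188·y = -4420.650086
  -120.662·x − 12.550·y = -2457.882385
det = -139.612·-12.550 − 23.188·-120.662 = 4550.041056
x = (-4420.650086·-12.550 − 23.188·-2457.882385) / 4550.041056 = 24.719015
y = (-139.612·-2457.882385 − -4420.650086·-120.662) / 4550.041056 = -41.813822
|P − Q| = √((24.719015 − -41.487)² + (-41.813822 − 36.865)²) = 102.827980

102.828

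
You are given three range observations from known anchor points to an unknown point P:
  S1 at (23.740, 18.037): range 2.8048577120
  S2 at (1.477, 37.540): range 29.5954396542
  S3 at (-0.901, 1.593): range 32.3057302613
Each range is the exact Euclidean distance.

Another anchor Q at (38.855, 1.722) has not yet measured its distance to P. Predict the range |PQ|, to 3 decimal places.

22.835

eq1: (x − 23.740)² + (y − 18.037)² = 2.8048577120²
eq2: (x − 1.477)² + (y − 37.540)² = 29.5954396542²
eq3: (x + 0.901)² + (y − 1.593)² = 32.3057302613²
eq2−eq1, eq2−eq3 (x²,y² cancel):
  44.526·x − 39.006·y = 345.510662
  -4.756·x − 71.894·y = -1575.853838
det = 44.526·-71.894 − -39.006·-4.756 = -3386.664780
x = (345.510662·-71.894 − -39.006·-1575.853838) / -3386.664780 = 25.484630
y = (44.526·-1575.853838 − 345.510662·-4.756) / -3386.664780 = 20.233245
|P − Q| = √((25.484630 − 38.855)² + (20.233245 − 1.722)²) = 22.834908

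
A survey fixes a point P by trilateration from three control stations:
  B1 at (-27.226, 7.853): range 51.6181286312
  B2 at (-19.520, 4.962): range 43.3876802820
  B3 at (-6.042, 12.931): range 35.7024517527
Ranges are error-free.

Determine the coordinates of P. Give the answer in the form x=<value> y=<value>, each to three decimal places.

eq1: (x + 27.226)² + (y − 7.853)² = 51.6181286312²
eq2: (x + 19.520)² + (y − 4.962)² = 43.3876802820²
eq3: (x + 6.042)² + (y − 12.931)² = 35.7024517527²
eq1−eq3, eq1−eq2 (x²,y² cancel):
  42.368·x + 10.156·y = 790.557982
  15.412·x − 5.782·y = 384.667562
det = 42.368·-5.782 − 10.156·15.412 = -401.496048
x = (790.557982·-5.782 − 10.156·384.667562) / -401.496048 = 21.115251
y = (42.368·384.667562 − 790.557982·15.412) / -401.496048 = -10.245470

x=21.115 y=-10.245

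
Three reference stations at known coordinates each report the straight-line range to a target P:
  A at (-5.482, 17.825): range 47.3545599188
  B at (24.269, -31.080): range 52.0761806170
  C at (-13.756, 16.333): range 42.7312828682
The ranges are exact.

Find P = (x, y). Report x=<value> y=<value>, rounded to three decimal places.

eq1: (x + 5.482)² + (y − 17.825)² = 47.3545599188²
eq2: (x − 24.269)² + (y + 31.080)² = 52.0761806170²
eq3: (x + 13.756)² + (y − 16.333)² = 42.7312828682²
eq2−eq1, eq2−eq3 (x²,y² cancel):
  -59.502·x + 97.810·y = -737.693569
  -76.050·x + 94.826·y = -212.990284
det = -59.502·94.826 − 97.810·-76.050 = 1796.113848
x = (-737.693569·94.826 − 97.810·-212.990284) / 1796.113848 = -27.347905
y = (-59.502·-212.990284 − -737.693569·-76.050) / 1796.113848 = -24.179006

x=-27.348 y=-24.179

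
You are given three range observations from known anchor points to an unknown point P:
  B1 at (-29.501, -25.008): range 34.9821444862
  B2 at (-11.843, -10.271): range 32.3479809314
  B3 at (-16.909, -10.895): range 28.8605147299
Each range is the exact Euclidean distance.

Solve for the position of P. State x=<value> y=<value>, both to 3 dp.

x=-37.852 y=8.963

eq1: (x + 29.501)² + (y + 25.008)² = 34.9821444862²
eq2: (x + 11.843)² + (y + 10.271)² = 32.3479809314²
eq3: (x + 16.909)² + (y + 10.895)² = 28.8605147299²
eq2−eq3, eq2−eq1 (x²,y² cancel):
  -10.132·x − 1.248·y = 372.327776
  -35.316·x − 29.474·y = 1072.600412
det = -10.132·-29.474 − -1.248·-35.316 = 254.556200
x = (372.327776·-29.474 − -1.248·1072.600412) / 254.556200 = -37.851695
y = (-10.132·1072.600412 − 372.327776·-35.316) / 254.556200 = 8.962816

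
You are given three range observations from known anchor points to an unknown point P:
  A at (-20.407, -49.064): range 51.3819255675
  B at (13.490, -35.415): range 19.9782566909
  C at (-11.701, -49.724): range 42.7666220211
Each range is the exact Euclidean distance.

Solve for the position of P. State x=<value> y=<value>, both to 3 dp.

eq1: (x + 20.407)² + (y + 49.064)² = 51.3819255675²
eq2: (x − 13.490)² + (y + 35.415)² = 19.9782566909²
eq3: (x + 11.701)² + (y + 49.724)² = 42.7666220211²
eq1−eq3, eq1−eq2 (x²,y² cancel):
  17.412·x − 1.320·y = 596.786148
  67.794·x + 27.298·y = 853.452115
det = 17.412·27.298 − -1.320·67.794 = 564.800856
x = (596.786148·27.298 − -1.320·853.452115) / 564.800856 = 30.838525
y = (17.412·853.452115 − 596.786148·67.794) / 564.800856 = -45.322544

x=30.839 y=-45.323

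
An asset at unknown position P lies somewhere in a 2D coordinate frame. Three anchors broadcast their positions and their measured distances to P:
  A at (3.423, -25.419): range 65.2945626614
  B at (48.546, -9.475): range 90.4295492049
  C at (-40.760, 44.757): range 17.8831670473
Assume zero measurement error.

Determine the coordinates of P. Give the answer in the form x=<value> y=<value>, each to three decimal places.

x=-33.580 y=28.379

eq1: (x − 3.423)² + (y + 25.419)² = 65.2945626614²
eq2: (x − 48.546)² + (y + 9.475)² = 90.4295492049²
eq3: (x + 40.760)² + (y − 44.757)² = 17.8831670473²
eq2−eq1, eq2−eq3 (x²,y² cancel):
  -90.246·x − 31.888·y = 2125.476205
  -178.612·x + 108.464·y = 9075.772614
det = -90.246·108.464 − -31.888·-178.612 = -15484.021600
x = (2125.476205·108.464 − -31.888·9075.772614) / -15484.021600 = -33.579512
y = (-90.246·9075.772614 − 2125.476205·-178.612) / -15484.021600 = 28.378714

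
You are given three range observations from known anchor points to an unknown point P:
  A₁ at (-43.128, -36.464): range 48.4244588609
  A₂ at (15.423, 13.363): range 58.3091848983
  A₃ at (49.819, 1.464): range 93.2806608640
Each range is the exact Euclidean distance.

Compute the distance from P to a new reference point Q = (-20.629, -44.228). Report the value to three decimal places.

60.429

eq1: (x + 43.128)² + (y + 36.464)² = 48.4244588609²
eq2: (x − 15.423)² + (y − 13.363)² = 58.3091848983²
eq3: (x − 49.819)² + (y − 1.464)² = 93.2806608640²
eq3−eq2, eq3−eq1 (x²,y² cancel):
  -68.792·x + 23.798·y = 3233.683289
  -185.894·x − 75.856·y = 7061.925098
det = -68.792·-75.856 − 23.798·-185.894 = 9642.191364
x = (3233.683289·-75.856 − 23.798·7061.925098) / 9642.191364 = -42.869298
y = (-68.792·7061.925098 − 3233.683289·-185.894) / 9642.191364 = 11.959768
|P − Q| = √((-42.869298 − -20.629)² + (11.959768 − -44.228)²) = 60.429265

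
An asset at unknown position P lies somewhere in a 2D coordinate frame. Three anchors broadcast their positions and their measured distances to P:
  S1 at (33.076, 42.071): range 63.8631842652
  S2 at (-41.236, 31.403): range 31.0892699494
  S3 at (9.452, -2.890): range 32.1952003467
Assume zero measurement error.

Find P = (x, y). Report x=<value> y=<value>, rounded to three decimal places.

x=-20.879 y=7.905

eq1: (x − 33.076)² + (y − 42.071)² = 63.8631842652²
eq2: (x + 41.236)² + (y − 31.403)² = 31.0892699494²
eq3: (x − 9.452)² + (y + 2.890)² = 32.1952003467²
eq1−eq2, eq1−eq3 (x²,y² cancel):
  -148.624·x − 21.336·y = 2934.528887
  -47.248·x − 89.922·y = 275.676966
det = -148.624·-89.922 − -21.336·-47.248 = 12356.484000
x = (2934.528887·-89.922 − -21.336·275.676966) / 12356.484000 = -20.879472
y = (-148.624·275.676966 − 2934.528887·-47.248) / 12356.484000 = 7.905032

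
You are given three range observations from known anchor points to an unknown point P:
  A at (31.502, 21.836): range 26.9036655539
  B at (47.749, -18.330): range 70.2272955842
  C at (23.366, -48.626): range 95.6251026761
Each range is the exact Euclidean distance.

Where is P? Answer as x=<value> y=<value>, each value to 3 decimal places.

eq1: (x − 31.502)² + (y − 21.836)² = 26.9036655539²
eq2: (x − 47.749)² + (y + 18.330)² = 70.2272955842²
eq3: (x − 23.366)² + (y + 48.626)² = 95.6251026761²
eq1−eq2, eq1−eq3 (x²,y² cancel):
  32.494·x − 80.332·y = -3061.296824
  -16.272·x − 140.924·y = -6979.082110
det = 32.494·-140.924 − -80.332·-16.272 = -5886.346760
x = (-3061.296824·-140.924 − -80.332·-6979.082110) / -5886.346760 = 21.954777
y = (32.494·-6979.082110 − -3061.296824·-16.272) / -5886.346760 = 46.988689

x=21.955 y=46.989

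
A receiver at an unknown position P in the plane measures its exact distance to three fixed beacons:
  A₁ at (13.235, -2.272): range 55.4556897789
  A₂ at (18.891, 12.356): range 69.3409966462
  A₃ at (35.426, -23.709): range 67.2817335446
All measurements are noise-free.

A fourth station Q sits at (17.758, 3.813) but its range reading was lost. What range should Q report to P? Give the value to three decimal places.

62.786

eq1: (x − 13.235)² + (y + 2.272)² = 55.4556897789²
eq2: (x − 18.891)² + (y − 12.356)² = 69.3409966462²
eq3: (x − 35.426)² + (y + 23.709)² = 67.2817335446²
eq3−eq2, eq3−eq1 (x²,y² cancel):
  -33.070·x + 72.130·y = -1588.919687
  -44.382·x + 42.874·y = -185.292808
det = -33.070·42.874 − 72.130·-44.382 = 1783.430480
x = (-1588.919687·42.874 − 72.130·-185.292808) / 1783.430480 = -30.703845
y = (-33.070·-185.292808 − -1588.919687·-44.382) / 1783.430480 = -36.105585
|P − Q| = √((-30.703845 − 17.758)² + (-36.105585 − 3.813)²) = 62.785697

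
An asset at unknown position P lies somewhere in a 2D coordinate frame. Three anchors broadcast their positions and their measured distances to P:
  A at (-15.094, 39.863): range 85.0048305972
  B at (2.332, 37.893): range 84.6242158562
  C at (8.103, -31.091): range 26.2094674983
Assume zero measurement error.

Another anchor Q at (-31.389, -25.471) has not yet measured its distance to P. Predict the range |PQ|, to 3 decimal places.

26.233

eq1: (x + 15.094)² + (y − 39.863)² = 85.0048305972²
eq2: (x − 2.332)² + (y − 37.893)² = 84.6242158562²
eq3: (x − 8.103)² + (y + 31.091)² = 26.2094674983²
eq1−eq3, eq1−eq2 (x²,y² cancel):
  46.394·x − 141.908·y = 5754.306323
  34.852·x − 3.940·y = -311.006616
det = 46.394·-3.940 − -141.908·34.852 = 4762.985256
x = (5754.306323·-3.940 − -141.908·-311.006616) / 4762.985256 = -14.026139
y = (46.394·-311.006616 − 5754.306323·34.852) / 4762.985256 = -45.135123
|P − Q| = √((-14.026139 − -31.389)² + (-45.135123 − -25.471)²) = 26.232550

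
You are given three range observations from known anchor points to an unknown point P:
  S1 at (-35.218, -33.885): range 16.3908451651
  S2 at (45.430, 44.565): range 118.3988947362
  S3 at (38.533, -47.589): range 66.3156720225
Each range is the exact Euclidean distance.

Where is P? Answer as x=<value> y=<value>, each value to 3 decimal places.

eq1: (x + 35.218)² + (y + 33.885)² = 16.3908451651²
eq2: (x − 45.430)² + (y − 44.565)² = 118.3988947362²
eq3: (x − 38.533)² + (y + 47.589)² = 66.3156720225²
eq2−eq3, eq2−eq1 (x²,y² cancel):
  -13.794·x − 184.308·y = 9320.110804
  -161.296·x − 156.900·y = 12088.215094
det = -13.794·-156.900 − -184.308·-161.296 = -27563.864568
x = (9320.110804·-156.900 − -184.308·12088.215094) / -27563.864568 = -27.776561
y = (-13.794·12088.215094 − 9320.110804·-161.296) / -27563.864568 = -48.489273

x=-27.777 y=-48.489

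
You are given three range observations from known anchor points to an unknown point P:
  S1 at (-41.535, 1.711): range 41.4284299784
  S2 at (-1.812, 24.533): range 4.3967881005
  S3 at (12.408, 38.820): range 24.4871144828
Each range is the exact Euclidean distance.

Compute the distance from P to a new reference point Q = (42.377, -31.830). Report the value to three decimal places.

eq1: (x + 41.535)² + (y − 1.711)² = 41.4284299784²
eq2: (x + 1.812)² + (y − 24.533)² = 4.3967881005²
eq3: (x − 12.408)² + (y − 38.820)² = 24.4871144828²
eq3−eq2, eq3−eq1 (x²,y² cancel):
  -28.440·x − 28.574·y = -475.512401
  -107.886·x − 74.218·y = -1049.563153
det = -28.440·-74.218 − -28.574·-107.886 = -971.974644
x = (-475.512401·-74.218 − -28.574·-1049.563153) / -971.974644 = -5.454218
y = (-28.440·-1049.563153 − -475.512401·-107.886) / -971.974644 = 22.070077
|P − Q| = √((-5.454218 − 42.377)² + (22.070077 − -31.830)²) = 72.062776

72.063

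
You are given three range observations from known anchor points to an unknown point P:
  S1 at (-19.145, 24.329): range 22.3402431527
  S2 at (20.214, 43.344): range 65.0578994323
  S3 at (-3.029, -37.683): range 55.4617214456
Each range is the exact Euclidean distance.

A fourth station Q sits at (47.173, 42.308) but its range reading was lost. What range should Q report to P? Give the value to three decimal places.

eq1: (x + 19.145)² + (y − 24.329)² = 22.3402431527²
eq2: (x − 20.214)² + (y − 43.344)² = 65.0578994323²
eq3: (x + 3.029)² + (y + 37.683)² = 55.4617214456²
eq3−eq1, eq3−eq2 (x²,y² cancel):
  -32.232·x + 124.024·y = 2106.164018
  46.486·x + 162.054·y = -298.402931
det = -32.232·162.054 − 124.024·46.486 = -10988.704192
x = (2106.164018·162.054 − 124.024·-298.402931) / -10988.704192 = -34.428211
y = (-32.232·-298.402931 − 2106.164018·46.486) / -10988.704192 = 8.034525
|P − Q| = √((-34.428211 − 47.173)² + (8.034525 − 42.308)²) = 88.506659

88.507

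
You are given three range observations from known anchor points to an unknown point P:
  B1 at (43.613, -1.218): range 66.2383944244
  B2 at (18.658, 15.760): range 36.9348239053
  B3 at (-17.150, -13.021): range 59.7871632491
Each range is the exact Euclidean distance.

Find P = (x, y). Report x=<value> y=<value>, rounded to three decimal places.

x=-3.625 y=45.216

eq1: (x − 43.613)² + (y + 1.218)² = 66.2383944244²
eq2: (x − 18.658)² + (y − 15.760)² = 36.9348239053²
eq3: (x + 17.150)² + (y + 13.021)² = 59.7871632491²
eq2−eq3, eq2−eq1 (x²,y² cancel):
  -71.616·x − 57.562·y = -2343.153295
  49.910·x − 33.956·y = -1716.264950
det = -71.616·-33.956 − -57.562·49.910 = 5304.712316
x = (-2343.153295·-33.956 − -57.562·-1716.264950) / 5304.712316 = -3.624613
y = (-71.616·-1716.264950 − -2343.153295·49.910) / 5304.712316 = 45.216177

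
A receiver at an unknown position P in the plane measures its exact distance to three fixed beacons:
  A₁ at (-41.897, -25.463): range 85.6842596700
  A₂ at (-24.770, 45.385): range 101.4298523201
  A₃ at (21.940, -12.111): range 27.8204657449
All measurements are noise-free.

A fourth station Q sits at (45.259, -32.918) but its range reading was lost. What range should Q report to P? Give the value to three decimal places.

eq1: (x + 41.897)² + (y + 25.463)² = 85.6842596700²
eq2: (x + 24.770)² + (y − 45.385)² = 101.4298523201²
eq3: (x − 21.940)² + (y + 12.111)² = 27.8204657449²
eq1−eq3, eq1−eq2 (x²,y² cancel):
  127.674·x + 26.704·y = 4792.130984
  34.254·x + 141.696·y = -2676.594439
det = 127.674·141.696 − 26.704·34.254 = 17176.176288
x = (4792.130984·141.696 − 26.704·-2676.594439) / 17176.176288 = 43.694333
y = (127.674·-2676.594439 − 4792.130984·34.254) / 17176.176288 = -29.452491
|P − Q| = √((43.694333 − 45.259)² + (-29.452491 − -32.918)²) = 3.802359

3.802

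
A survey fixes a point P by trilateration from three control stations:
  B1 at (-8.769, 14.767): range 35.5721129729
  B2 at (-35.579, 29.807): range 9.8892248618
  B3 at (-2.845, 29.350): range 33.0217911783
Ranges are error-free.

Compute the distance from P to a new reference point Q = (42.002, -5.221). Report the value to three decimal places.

88.438

eq1: (x + 8.769)² + (y − 14.767)² = 35.5721129729²
eq2: (x + 35.579)² + (y − 29.807)² = 9.8892248618²
eq3: (x + 2.845)² + (y − 29.350)² = 33.0217911783²
eq3−eq1, eq3−eq2 (x²,y² cancel):
  -11.848·x − 29.166·y = -749.493404
  -65.468·x + 0.914·y = 2277.447889
det = -11.848·0.914 − -29.166·-65.468 = -1920.268760
x = (-749.493404·0.914 − -29.166·2277.447889) / -1920.268760 = -34.234275
y = (-11.848·2277.447889 − -749.493404·-65.468) / -1920.268760 = 39.604371
|P − Q| = √((-34.234275 − 42.002)² + (39.604371 − -5.221)²) = 88.438021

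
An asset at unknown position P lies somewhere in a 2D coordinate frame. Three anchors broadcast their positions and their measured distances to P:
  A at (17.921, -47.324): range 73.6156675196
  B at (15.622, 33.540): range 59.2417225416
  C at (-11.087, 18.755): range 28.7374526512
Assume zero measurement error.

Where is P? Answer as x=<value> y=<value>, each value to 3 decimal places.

x=-35.399 y=3.433

eq1: (x − 17.921)² + (y + 47.324)² = 73.6156675196²
eq2: (x − 15.622)² + (y − 33.540)² = 59.2417225416²
eq3: (x + 11.087)² + (y − 18.755)² = 28.7374526512²
eq2−eq1, eq2−eq3 (x²,y² cancel):
  4.598·x − 161.728·y = -717.940082
  -53.418·x − 29.570·y = 1789.433615
det = 4.598·-29.570 − -161.728·-53.418 = -8775.149164
x = (-717.940082·-29.570 − -161.728·1789.433615) / -8775.149164 = -35.398943
y = (4.598·1789.433615 − -717.940082·-53.418) / -8775.149164 = 3.432774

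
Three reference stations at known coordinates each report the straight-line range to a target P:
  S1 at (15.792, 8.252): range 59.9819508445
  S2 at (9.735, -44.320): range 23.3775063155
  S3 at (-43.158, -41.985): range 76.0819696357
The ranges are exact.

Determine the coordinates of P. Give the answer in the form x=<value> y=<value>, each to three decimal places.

eq1: (x − 15.792)² + (y − 8.252)² = 59.9819508445²
eq2: (x − 9.735)² + (y + 44.320)² = 23.3775063155²
eq3: (x + 43.158)² + (y + 41.985)² = 76.0819696357²
eq3−eq2, eq3−eq1 (x²,y² cancel):
  105.786·x − 4.670·y = 3675.637738
  117.900·x + 100.474·y = -1117.238744
det = 105.786·100.474 − -4.670·117.900 = 11179.335564
x = (3675.637738·100.474 − -4.670·-1117.238744) / 11179.335564 = 32.567993
y = (105.786·-1117.238744 − 3675.637738·117.900) / 11179.335564 = -49.336197

x=32.568 y=-49.336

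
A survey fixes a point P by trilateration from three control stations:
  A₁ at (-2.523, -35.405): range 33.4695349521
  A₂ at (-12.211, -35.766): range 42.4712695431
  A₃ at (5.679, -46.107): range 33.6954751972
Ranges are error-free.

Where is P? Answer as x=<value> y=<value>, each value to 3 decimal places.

eq1: (x + 2.523)² + (y + 35.405)² = 33.4695349521²
eq2: (x + 12.211)² + (y + 35.766)² = 42.4712695431²
eq3: (x − 5.679)² + (y + 46.107)² = 33.6954751972²
eq3−eq2, eq3−eq1 (x²,y² cancel):
  -35.780·x + 20.682·y = -1398.214901
  -16.404·x + 21.404·y = -883.051657
det = -35.780·21.404 − 20.682·-16.404 = -426.567592
x = (-1398.214901·21.404 − 20.682·-883.051657) / -426.567592 = 27.344125
y = (-35.780·-883.051657 − -1398.214901·-16.404) / -426.567592 = -20.299880

x=27.344 y=-20.300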